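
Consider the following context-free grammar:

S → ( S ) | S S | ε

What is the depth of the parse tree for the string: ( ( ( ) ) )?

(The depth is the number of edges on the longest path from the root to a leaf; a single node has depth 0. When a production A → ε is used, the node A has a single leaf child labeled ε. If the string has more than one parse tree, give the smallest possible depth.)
The string is 3 nested pairs. The shallowest parse tree applies S → ( S ) 3 times (one node per nested pair, each a child of the previous) and then S → ε in the middle.
S nodes at depths 0..3, ε leaf at depth 4; parentheses leaves are at depths 1..3.
(Using S → S S with an S → ε child anywhere only adds levels, so it cannot give a shallower tree.)
Depth = 4.

Final answer: 4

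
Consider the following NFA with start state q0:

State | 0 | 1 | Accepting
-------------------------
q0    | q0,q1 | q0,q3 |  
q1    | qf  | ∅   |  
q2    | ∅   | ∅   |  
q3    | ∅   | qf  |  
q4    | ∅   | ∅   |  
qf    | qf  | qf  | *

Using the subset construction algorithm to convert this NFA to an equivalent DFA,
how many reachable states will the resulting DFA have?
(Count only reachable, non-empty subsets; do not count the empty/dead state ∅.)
Start subset: {q0}
{q0}: on 0 → {q0, q1}, on 1 → {q0, q3}
{q0, q1}: on 0 → {q0, q1, qf}, on 1 → {q0, q3}
{q0, q3}: on 0 → {q0, q1}, on 1 → {q0, q3, qf}
{q0, q1, qf}: on 0 → {q0, q1, qf}, on 1 → {q0, q3, qf}
{q0, q3, qf}: on 0 → {q0, q1, qf}, on 1 → {q0, q3, qf}
Reachable non-empty subsets: {q0}, {q0, q1}, {q0, q3}, {q0, q1, qf}, {q0, q3, qf} — 5 in total.

Final answer: 5 states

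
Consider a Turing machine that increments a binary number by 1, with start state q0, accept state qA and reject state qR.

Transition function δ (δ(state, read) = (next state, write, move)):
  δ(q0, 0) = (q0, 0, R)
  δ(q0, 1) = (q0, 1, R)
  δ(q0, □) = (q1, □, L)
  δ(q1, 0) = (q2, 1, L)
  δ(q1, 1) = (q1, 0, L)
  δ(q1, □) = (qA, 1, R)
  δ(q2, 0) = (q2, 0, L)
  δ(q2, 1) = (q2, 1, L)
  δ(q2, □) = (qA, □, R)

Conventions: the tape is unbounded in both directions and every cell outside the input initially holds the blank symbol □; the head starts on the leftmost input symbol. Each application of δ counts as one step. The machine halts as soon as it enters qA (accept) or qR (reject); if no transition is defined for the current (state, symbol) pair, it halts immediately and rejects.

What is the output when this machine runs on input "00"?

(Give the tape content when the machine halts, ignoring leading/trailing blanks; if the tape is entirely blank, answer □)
Step 0: [q0]00 (head at position 0)
Step 1: δ(q0, 0) = (q0, 0, R)  ⊢  0[q0]0 (head at position 1)
Step 2: δ(q0, 0) = (q0, 0, R)  ⊢  00[q0]□ (head at position 2)
Step 3: δ(q0, □) = (q1, □, L)  ⊢  0[q1]0□ (head at position 1)
Step 4: δ(q1, 0) = (q2, 1, L)  ⊢  [q2]01□ (head at position 0)
Step 5: δ(q2, 0) = (q2, 0, L)  ⊢  [q2]□01□ (head at position -1)
Step 6: δ(q2, □) = (qA, □, R)  ⊢  □[qA]01□ (head at position 0)
The machine is in qA, so it halts and accepts.
Tape content when halted (ignoring surrounding blanks): 01

Final answer: Output: 01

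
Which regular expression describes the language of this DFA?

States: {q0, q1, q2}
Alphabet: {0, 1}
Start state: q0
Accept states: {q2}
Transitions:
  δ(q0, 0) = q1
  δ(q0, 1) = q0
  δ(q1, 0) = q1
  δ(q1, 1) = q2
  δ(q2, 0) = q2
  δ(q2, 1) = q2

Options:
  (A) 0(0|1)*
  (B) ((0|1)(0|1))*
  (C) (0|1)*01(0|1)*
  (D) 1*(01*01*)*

Testing sample strings against the DFA:
  '11010' -> accepted
  '011' -> accepted
  '100' -> rejected
  '10100' -> accepted
Checking each option for a counterexample:
  (A) 0(0|1)*: '0' is rejected by the DFA but matches the regex → eliminated
  (B) ((0|1)(0|1))*: ε is rejected by the DFA but matches the regex → eliminated
  (C) (0|1)*01(0|1)*: agrees with the DFA on all strings of length ≤ 4
  (D) 1*(01*01*)*: ε is rejected by the DFA but matches the regex → eliminated
Only (C) (0|1)*01(0|1)* is consistent with the DFA.

Final answer: (C) (0|1)*01(0|1)*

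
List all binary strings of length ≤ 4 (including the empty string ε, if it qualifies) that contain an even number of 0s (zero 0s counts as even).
Checking every binary string of length 0 to 4:
  Length 0: accepted: ε | rejected: (none)
  Length 1: accepted: 1 | rejected: 0
  Length 2: accepted: 00, 11 | rejected: 01, 10
  Length 3: accepted: 001, 010, 100, 111 | rejected: 000, 011, 101, 110
  Length 4: accepted: 0000, 0011, 0101, 0110, 1001, 1010, 1100, 1111 | rejected: 0001, 0010, 0100, 0111, 1000, 1011, 1101, 1110
Total: 16 string(s).

Final answer: ε, 1, 00, 11, 001, 010, 100, 111, 0000, 0011, 0101, 0110, 1001, 1010, 1100, 1111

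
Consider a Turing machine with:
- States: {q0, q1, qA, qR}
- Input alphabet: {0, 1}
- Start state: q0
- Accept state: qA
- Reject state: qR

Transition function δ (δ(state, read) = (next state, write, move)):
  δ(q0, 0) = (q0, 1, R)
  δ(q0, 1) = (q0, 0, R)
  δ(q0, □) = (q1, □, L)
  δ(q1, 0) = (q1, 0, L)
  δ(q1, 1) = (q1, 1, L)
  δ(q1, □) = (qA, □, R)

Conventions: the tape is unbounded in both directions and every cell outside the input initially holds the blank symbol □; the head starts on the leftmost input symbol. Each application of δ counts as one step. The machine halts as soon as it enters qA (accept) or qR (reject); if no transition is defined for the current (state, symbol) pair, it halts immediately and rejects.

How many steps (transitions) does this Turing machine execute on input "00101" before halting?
Step 0: [q0]00101 (head at position 0)
Step 1: δ(q0, 0) = (q0, 1, R)  ⊢  1[q0]0101 (head at position 1)
Step 2: δ(q0, 0) = (q0, 1, R)  ⊢  11[q0]101 (head at position 2)
Step 3: δ(q0, 1) = (q0, 0, R)  ⊢  110[q0]01 (head at position 3)
Step 4: δ(q0, 0) = (q0, 1, R)  ⊢  1101[q0]1 (head at position 4)
Step 5: δ(q0, 1) = (q0, 0, R)  ⊢  11010[q0]□ (head at position 5)
Step 6: δ(q0, □) = (q1, □, L)  ⊢  1101[q1]0□ (head at position 4)
Step 7: δ(q1, 0) = (q1, 0, L)  ⊢  110[q1]10□ (head at position 3)
Step 8: δ(q1, 1) = (q1, 1, L)  ⊢  11[q1]010□ (head at position 2)
Step 9: δ(q1, 0) = (q1, 0, L)  ⊢  1[q1]1010□ (head at position 1)
Step 10: δ(q1, 1) = (q1, 1, L)  ⊢  [q1]11010□ (head at position 0)
Step 11: δ(q1, 1) = (q1, 1, L)  ⊢  [q1]□11010□ (head at position -1)
Step 12: δ(q1, □) = (qA, □, R)  ⊢  □[qA]11010□ (head at position 0)
The machine is in qA, so it halts and accepts.
Number of transitions executed: 12.

Final answer: 12 steps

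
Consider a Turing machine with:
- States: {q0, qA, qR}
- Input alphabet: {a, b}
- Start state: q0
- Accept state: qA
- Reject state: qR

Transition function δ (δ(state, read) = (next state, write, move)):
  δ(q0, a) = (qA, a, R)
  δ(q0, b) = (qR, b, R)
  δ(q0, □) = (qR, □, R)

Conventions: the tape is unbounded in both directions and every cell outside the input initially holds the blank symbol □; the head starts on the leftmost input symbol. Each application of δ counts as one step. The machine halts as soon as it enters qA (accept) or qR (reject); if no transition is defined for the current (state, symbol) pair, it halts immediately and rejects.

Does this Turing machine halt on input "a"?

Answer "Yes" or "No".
Step 0: [q0]a (head at position 0)
Step 1: δ(q0, a) = (qA, a, R)  ⊢  a[qA]□ (head at position 1)
The machine is in qA, so it halts and accepts.
It halts after 1 steps.

Final answer: Yes - halts after 1 steps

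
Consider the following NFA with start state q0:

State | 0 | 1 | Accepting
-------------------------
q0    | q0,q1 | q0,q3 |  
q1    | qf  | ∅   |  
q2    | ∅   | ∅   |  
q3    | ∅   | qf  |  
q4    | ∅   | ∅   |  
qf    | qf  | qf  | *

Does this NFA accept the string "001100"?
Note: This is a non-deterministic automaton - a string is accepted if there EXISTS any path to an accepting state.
Track the set of states the NFA could be in: start {q0}
Read '0': {q0} → {q0, q1}
Read '0': {q0, q1} → {q0, q1, qf}
Read '1': {q0, q1, qf} → {q0, q3, qf}
Read '1': {q0, q3, qf} → {q0, q3, qf}
Read '0': {q0, q3, qf} → {q0, q1, qf}
Read '0': {q0, q1, qf} → {q0, q1, qf}
Final set {q0, q1, qf} contains accepting state(s) {qf} → accepted.

Final answer: Yes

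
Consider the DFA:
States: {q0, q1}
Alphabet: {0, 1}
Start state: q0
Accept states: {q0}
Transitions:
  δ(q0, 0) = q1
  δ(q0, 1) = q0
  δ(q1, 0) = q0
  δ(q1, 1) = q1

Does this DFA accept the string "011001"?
Processing string "011001":
  q0 --0--> q1
  q1 --1--> q1
  q1 --1--> q1
  q1 --0--> q0
  q0 --0--> q1
  q1 --1--> q1
Final state: q1
Accept states: {q0}
q1 is not an accept state, so the string is rejected.

Final answer: No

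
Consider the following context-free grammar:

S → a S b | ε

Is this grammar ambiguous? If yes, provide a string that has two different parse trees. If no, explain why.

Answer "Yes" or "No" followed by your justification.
At every step exactly one production applies: if the remaining string to generate is non-empty it starts with a and ends with b, forcing S → a S b; if it is empty, S → ε is forced. Hence each string a^n b^n has exactly one derivation (S → a S b applied n times, then S → ε) and one parse tree.

Final answer: No - the grammar is unambiguous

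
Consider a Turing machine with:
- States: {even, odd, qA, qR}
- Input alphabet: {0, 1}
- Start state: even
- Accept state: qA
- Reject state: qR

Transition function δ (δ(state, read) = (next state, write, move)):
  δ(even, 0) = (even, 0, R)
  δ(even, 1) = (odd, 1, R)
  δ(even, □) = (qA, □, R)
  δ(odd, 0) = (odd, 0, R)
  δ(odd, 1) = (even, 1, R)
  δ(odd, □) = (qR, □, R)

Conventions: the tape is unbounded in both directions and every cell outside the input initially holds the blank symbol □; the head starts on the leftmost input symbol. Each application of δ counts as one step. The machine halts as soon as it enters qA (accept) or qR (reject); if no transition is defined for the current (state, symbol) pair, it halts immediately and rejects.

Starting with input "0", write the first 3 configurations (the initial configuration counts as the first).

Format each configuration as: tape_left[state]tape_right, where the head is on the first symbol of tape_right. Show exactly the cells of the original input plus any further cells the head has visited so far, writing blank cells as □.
Step 0: [even]0 (head at position 0)
Step 1: δ(even, 0) = (even, 0, R)  ⊢  0[even]□ (head at position 1)
Step 2: δ(even, □) = (qA, □, R)  ⊢  0□[qA]□ (head at position 2)

Final answer: [even]0 ⊢ 0[even]□ ⊢ 0□[qA]□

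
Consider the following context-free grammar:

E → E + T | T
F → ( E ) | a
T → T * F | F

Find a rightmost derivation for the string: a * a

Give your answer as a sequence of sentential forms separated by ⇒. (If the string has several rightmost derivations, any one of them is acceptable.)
Start with E.
Step 1: the rightmost non-terminal is E; apply E → T:  T
Step 2: the rightmost non-terminal is T; apply T → T * F:  T * F
Step 3: the rightmost non-terminal is F; apply F → a:  T * a
Step 4: the rightmost non-terminal is T; apply T → F:  F * a
Step 5: the rightmost non-terminal is F; apply F → a:  a * a

Final answer: E ⇒ T ⇒ T * F ⇒ T * a ⇒ F * a ⇒ a * a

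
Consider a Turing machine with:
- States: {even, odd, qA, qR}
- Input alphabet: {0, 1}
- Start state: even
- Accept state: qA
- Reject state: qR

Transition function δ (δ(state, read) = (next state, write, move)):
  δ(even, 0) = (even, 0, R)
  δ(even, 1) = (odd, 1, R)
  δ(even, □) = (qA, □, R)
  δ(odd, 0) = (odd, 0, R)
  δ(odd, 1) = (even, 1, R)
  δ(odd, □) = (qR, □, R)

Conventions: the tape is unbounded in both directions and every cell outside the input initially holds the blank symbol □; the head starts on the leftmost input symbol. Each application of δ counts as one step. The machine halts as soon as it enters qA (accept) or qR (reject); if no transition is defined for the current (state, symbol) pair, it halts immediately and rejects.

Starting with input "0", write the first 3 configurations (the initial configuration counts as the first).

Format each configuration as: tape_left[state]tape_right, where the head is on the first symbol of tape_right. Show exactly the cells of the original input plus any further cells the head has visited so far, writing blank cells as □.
Step 0: [even]0 (head at position 0)
Step 1: δ(even, 0) = (even, 0, R)  ⊢  0[even]□ (head at position 1)
Step 2: δ(even, □) = (qA, □, R)  ⊢  0□[qA]□ (head at position 2)

Final answer: [even]0 ⊢ 0[even]□ ⊢ 0□[qA]□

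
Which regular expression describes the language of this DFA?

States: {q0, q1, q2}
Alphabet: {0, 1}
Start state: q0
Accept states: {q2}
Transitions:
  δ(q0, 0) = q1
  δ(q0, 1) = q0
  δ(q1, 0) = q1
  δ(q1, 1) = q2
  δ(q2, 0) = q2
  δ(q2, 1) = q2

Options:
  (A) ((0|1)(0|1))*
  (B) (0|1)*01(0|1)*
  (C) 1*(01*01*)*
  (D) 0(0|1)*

Testing sample strings against the DFA:
  '10' -> rejected
  '0011' -> accepted
  '11' -> rejected
  '0100' -> accepted
Checking each option for a counterexample:
  (A) ((0|1)(0|1))*: ε is rejected by the DFA but matches the regex → eliminated
  (B) (0|1)*01(0|1)*: agrees with the DFA on all strings of length ≤ 4
  (C) 1*(01*01*)*: ε is rejected by the DFA but matches the regex → eliminated
  (D) 0(0|1)*: '0' is rejected by the DFA but matches the regex → eliminated
Only (B) (0|1)*01(0|1)* is consistent with the DFA.

Final answer: (B) (0|1)*01(0|1)*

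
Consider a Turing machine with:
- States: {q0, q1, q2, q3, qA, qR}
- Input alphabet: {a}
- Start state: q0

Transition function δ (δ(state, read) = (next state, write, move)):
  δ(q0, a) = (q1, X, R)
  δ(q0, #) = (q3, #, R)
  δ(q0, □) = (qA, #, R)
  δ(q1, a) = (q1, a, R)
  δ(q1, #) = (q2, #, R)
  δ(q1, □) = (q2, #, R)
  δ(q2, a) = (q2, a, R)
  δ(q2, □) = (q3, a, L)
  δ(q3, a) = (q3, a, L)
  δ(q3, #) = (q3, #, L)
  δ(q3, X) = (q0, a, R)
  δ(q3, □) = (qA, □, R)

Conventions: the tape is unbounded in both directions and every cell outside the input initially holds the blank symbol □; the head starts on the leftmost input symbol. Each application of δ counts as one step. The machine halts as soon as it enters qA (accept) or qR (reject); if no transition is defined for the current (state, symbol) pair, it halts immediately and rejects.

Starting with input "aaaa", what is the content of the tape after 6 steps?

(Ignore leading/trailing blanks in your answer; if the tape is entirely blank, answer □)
Step 0: [q0]aaaa (head at position 0)
Step 1: δ(q0, a) = (q1, X, R)  ⊢  X[q1]aaa (head at position 1)
Step 2: δ(q1, a) = (q1, a, R)  ⊢  Xa[q1]aa (head at position 2)
Step 3: δ(q1, a) = (q1, a, R)  ⊢  Xaa[q1]a (head at position 3)
Step 4: δ(q1, a) = (q1, a, R)  ⊢  Xaaa[q1]□ (head at position 4)
Step 5: δ(q1, □) = (q2, #, R)  ⊢  Xaaa#[q2]□ (head at position 5)
Step 6: δ(q2, □) = (q3, a, L)  ⊢  Xaaa[q3]#a (head at position 4)
Tape after 6 steps (ignoring surrounding blanks): Xaaa#a

Final answer: Tape: Xaaa#a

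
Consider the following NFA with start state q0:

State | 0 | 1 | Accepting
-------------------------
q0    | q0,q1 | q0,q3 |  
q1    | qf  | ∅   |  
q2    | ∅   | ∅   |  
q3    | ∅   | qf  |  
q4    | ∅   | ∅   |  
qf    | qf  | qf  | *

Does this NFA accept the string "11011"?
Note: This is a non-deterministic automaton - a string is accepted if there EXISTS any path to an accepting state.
Track the set of states the NFA could be in: start {q0}
Read '1': {q0} → {q0, q3}
Read '1': {q0, q3} → {q0, q3, qf}
Read '0': {q0, q3, qf} → {q0, q1, qf}
Read '1': {q0, q1, qf} → {q0, q3, qf}
Read '1': {q0, q3, qf} → {q0, q3, qf}
Final set {q0, q3, qf} contains accepting state(s) {qf} → accepted.

Final answer: Yes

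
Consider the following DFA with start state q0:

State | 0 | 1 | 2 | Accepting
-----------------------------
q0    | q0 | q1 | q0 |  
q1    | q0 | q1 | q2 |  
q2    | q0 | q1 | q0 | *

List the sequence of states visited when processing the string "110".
q0 → q1 → q1 → q0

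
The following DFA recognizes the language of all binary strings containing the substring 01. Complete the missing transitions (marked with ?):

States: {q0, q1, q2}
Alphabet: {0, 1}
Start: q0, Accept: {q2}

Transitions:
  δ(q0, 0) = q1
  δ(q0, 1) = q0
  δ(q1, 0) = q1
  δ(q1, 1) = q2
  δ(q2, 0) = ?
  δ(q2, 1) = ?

What each state remembers (consistent with the given transitions and accept states):
  q0: 01 not seen yet and the last symbol was not 0
  q1: 01 not seen yet and the last symbol was 0
  q2: the substring 01 has already been seen
Filling in the missing entries:
  δ(q2, 0): in q2 (the substring 01 has already been seen), after reading 0 we have: the substring 01 has already been seen → q2
  δ(q2, 1): in q2 (the substring 01 has already been seen), after reading 1 we have: the substring 01 has already been seen → q2

Final answer: δ(q2, 0) = q2; δ(q2, 1) = q2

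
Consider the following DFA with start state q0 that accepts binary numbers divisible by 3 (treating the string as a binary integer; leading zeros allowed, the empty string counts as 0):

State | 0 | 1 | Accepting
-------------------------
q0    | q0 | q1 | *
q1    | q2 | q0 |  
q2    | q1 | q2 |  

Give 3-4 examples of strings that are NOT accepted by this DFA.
Any strings that end in a non-accepting state work; for example:
"100": q0 → q1 → q2 → q1; q1 is not accepting → rejected
"0010": q0 → q0 → q0 → q1 → q2; q2 is not accepting → rejected
"0100": q0 → q0 → q1 → q2 → q1; q1 is not accepting → rejected
"0111": q0 → q0 → q1 → q0 → q1; q1 is not accepting → rejected

Final answer: "100", "0010", "0100", "0111"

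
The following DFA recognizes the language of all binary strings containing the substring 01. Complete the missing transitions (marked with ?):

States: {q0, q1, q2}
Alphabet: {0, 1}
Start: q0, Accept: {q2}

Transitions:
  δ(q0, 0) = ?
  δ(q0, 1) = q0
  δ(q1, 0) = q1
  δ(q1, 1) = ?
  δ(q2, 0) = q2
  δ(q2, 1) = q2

What each state remembers (consistent with the given transitions and accept states):
  q0: 01 not seen yet and the last symbol was not 0
  q1: 01 not seen yet and the last symbol was 0
  q2: the substring 01 has already been seen
Filling in the missing entries:
  δ(q0, 0): in q0 (01 not seen yet and the last symbol was not 0), after reading 0 we have: 01 not seen yet and the last symbol was 0 → q1
  δ(q1, 1): in q1 (01 not seen yet and the last symbol was 0), after reading 1 we have: the substring 01 has already been seen → q2

Final answer: δ(q0, 0) = q1; δ(q1, 1) = q2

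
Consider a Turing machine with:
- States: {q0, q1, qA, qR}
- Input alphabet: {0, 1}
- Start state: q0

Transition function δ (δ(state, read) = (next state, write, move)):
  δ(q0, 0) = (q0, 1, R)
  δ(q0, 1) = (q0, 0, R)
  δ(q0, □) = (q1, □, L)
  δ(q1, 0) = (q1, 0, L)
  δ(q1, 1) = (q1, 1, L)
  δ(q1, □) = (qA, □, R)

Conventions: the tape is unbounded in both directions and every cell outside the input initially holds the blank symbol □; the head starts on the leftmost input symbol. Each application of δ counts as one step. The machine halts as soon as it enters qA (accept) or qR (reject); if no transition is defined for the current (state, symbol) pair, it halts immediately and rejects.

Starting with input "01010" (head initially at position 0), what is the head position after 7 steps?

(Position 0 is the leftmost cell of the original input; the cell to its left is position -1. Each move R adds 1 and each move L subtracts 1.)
Step 0: [q0]01010 (head at position 0)
Step 1: δ(q0, 0) = (q0, 1, R)  ⊢  1[q0]1010 (head at position 1)
Step 2: δ(q0, 1) = (q0, 0, R)  ⊢  10[q0]010 (head at position 2)
Step 3: δ(q0, 0) = (q0, 1, R)  ⊢  101[q0]10 (head at position 3)
Step 4: δ(q0, 1) = (q0, 0, R)  ⊢  1010[q0]0 (head at position 4)
Step 5: δ(q0, 0) = (q0, 1, R)  ⊢  10101[q0]□ (head at position 5)
Step 6: δ(q0, □) = (q1, □, L)  ⊢  1010[q1]1□ (head at position 4)
Step 7: δ(q1, 1) = (q1, 1, L)  ⊢  101[q1]01□ (head at position 3)
Head position after 7 steps: 3

Final answer: Position 3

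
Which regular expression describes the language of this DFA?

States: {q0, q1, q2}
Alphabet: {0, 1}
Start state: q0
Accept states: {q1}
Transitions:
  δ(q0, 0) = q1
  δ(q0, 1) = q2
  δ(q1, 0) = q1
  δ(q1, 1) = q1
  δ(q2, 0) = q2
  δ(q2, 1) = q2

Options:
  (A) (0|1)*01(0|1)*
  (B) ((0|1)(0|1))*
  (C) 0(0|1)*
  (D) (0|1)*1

Testing sample strings against the DFA:
  '110' -> rejected
  '0101' -> accepted
  '001' -> accepted
  '101' -> rejected
Checking each option for a counterexample:
  (A) (0|1)*01(0|1)*: '0' is accepted by the DFA but does not match the regex → eliminated
  (B) ((0|1)(0|1))*: ε is rejected by the DFA but matches the regex → eliminated
  (C) 0(0|1)*: agrees with the DFA on all strings of length ≤ 4
  (D) (0|1)*1: '0' is accepted by the DFA but does not match the regex → eliminated
Only (C) 0(0|1)* is consistent with the DFA.

Final answer: (C) 0(0|1)*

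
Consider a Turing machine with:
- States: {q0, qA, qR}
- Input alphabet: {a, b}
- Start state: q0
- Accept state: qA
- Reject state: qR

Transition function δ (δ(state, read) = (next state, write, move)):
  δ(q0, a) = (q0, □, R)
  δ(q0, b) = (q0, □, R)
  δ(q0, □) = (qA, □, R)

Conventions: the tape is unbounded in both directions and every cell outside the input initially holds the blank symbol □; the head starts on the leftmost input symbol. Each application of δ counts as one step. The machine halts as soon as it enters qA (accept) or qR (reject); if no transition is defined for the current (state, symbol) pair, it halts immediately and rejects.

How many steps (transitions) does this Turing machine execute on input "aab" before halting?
Step 0: [q0]aab (head at position 0)
Step 1: δ(q0, a) = (q0, □, R)  ⊢  □[q0]ab (head at position 1)
Step 2: δ(q0, a) = (q0, □, R)  ⊢  □□[q0]b (head at position 2)
Step 3: δ(q0, b) = (q0, □, R)  ⊢  □□□[q0]□ (head at position 3)
Step 4: δ(q0, □) = (qA, □, R)  ⊢  □□□□[qA]□ (head at position 4)
The machine is in qA, so it halts and accepts.
Number of transitions executed: 4.

Final answer: 4 steps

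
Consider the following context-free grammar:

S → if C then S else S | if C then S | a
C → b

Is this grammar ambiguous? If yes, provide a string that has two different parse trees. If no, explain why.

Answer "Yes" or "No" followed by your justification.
The 'dangling else' can attach to either if. Two leftmost derivations of  if b then if b then a else a:
  (1) S ⇒ if C then S else S ⇒ if b then S else S ⇒ if b then if C then S else S ⇒ if b then if b then S else S ⇒ if b then if b then a else S ⇒ if b then if b then a else a   (else belongs to the outer if)
  (2) S ⇒ if C then S ⇒ if b then S ⇒ if b then if C then S else S ⇒ if b then if b then S else S ⇒ if b then if b then a else S ⇒ if b then if b then a else a   (else belongs to the inner if)
Two distinct parse trees for the same string, so the grammar is ambiguous.

Final answer: Yes - the string 'if b then if b then a else a' has two distinct leftmost derivations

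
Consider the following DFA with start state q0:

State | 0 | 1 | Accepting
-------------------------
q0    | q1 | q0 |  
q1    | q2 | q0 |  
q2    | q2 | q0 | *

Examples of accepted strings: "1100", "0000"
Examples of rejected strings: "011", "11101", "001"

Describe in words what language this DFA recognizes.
binary strings ending with '00'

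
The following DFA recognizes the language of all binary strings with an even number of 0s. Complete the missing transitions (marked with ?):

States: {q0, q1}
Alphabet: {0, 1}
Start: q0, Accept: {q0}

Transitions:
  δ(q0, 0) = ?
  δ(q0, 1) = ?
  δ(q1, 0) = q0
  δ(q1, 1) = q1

What each state remembers (consistent with the given transitions and accept states):
  q0: an even number of 0s has been read so far
  q1: an odd number of 0s has been read so far
Filling in the missing entries:
  δ(q0, 0): in q0 (an even number of 0s has been read so far), after reading 0 we have: an odd number of 0s has been read so far → q1
  δ(q0, 1): in q0 (an even number of 0s has been read so far), after reading 1 we have: an even number of 0s has been read so far → q0

Final answer: δ(q0, 0) = q1; δ(q0, 1) = q0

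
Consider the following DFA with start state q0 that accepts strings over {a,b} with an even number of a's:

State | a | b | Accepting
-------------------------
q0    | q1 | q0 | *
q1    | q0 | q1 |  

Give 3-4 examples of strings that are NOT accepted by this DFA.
Any strings that end in a non-accepting state work; for example:
"a": q0 → q1; q1 is not accepting → rejected
"aaab": q0 → q1 → q0 → q1 → q1; q1 is not accepting → rejected
"aaba": q0 → q1 → q0 → q0 → q1; q1 is not accepting → rejected
"bbab": q0 → q0 → q0 → q1 → q1; q1 is not accepting → rejected

Final answer: "a", "aaab", "aaba", "bbab"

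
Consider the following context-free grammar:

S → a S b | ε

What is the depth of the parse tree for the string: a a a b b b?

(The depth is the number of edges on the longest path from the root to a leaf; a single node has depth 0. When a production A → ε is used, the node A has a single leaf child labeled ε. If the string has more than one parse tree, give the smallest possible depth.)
The only parse tree applies S → a S b 3 times (once per matching a…b pair) and then S → ε.
The S nodes sit at depths 0, 1, …, 3; the innermost S (depth 3) has the single child ε at depth 4.
The terminal leaves a, b are at depths 1..3, so the longest root-to-leaf path is S → S → … → S → ε with 4 edges.
Depth = 4.

Final answer: 4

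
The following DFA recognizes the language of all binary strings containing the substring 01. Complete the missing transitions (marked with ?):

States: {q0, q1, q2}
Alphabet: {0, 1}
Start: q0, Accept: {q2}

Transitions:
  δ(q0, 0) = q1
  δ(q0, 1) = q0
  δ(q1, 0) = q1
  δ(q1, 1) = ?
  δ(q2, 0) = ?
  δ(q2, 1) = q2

What each state remembers (consistent with the given transitions and accept states):
  q0: 01 not seen yet and the last symbol was not 0
  q1: 01 not seen yet and the last symbol was 0
  q2: the substring 01 has already been seen
Filling in the missing entries:
  δ(q1, 1): in q1 (01 not seen yet and the last symbol was 0), after reading 1 we have: the substring 01 has already been seen → q2
  δ(q2, 0): in q2 (the substring 01 has already been seen), after reading 0 we have: the substring 01 has already been seen → q2

Final answer: δ(q1, 1) = q2; δ(q2, 0) = q2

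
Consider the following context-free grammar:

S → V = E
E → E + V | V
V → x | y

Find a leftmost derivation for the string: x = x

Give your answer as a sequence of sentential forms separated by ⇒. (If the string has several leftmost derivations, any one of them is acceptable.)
Start with S.
Step 1: the leftmost non-terminal is S; apply S → V = E:  V = E
Step 2: the leftmost non-terminal is V; apply V → x:  x = E
Step 3: the leftmost non-terminal is E; apply E → V:  x = V
Step 4: the leftmost non-terminal is V; apply V → x:  x = x

Final answer: S ⇒ V = E ⇒ x = E ⇒ x = V ⇒ x = x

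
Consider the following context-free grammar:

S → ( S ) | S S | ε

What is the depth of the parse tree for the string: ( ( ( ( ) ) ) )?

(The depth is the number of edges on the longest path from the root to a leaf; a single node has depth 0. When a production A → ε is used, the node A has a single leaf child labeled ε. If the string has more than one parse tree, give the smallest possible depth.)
The string is 4 nested pairs. The shallowest parse tree applies S → ( S ) 4 times (one node per nested pair, each a child of the previous) and then S → ε in the middle.
S nodes at depths 0..4, ε leaf at depth 5; parentheses leaves are at depths 1..4.
(Using S → S S with an S → ε child anywhere only adds levels, so it cannot give a shallower tree.)
Depth = 5.

Final answer: 5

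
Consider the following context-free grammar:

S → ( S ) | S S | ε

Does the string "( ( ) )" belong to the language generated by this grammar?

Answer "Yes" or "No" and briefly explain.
A derivation exists: S ⇒ ( S ) ⇒ ( ( S ) ) ⇒ ( ( ) ) (using S → ( S ) twice, then S → ε).

Final answer: Yes - a valid derivation exists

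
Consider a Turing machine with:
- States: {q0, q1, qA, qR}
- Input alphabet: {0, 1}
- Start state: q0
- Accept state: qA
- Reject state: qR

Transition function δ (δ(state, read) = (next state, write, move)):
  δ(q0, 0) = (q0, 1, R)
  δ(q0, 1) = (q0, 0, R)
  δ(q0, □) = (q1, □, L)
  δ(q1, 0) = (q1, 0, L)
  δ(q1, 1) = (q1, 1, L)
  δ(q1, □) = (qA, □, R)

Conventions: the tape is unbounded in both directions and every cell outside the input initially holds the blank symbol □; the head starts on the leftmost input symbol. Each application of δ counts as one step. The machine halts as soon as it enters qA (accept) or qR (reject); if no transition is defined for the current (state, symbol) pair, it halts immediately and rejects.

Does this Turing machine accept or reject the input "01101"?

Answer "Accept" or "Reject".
Step 0: [q0]01101 (head at position 0)
Step 1: δ(q0, 0) = (q0, 1, R)  ⊢  1[q0]1101 (head at position 1)
Step 2: δ(q0, 1) = (q0, 0, R)  ⊢  10[q0]101 (head at position 2)
Step 3: δ(q0, 1) = (q0, 0, R)  ⊢  100[q0]01 (head at position 3)
Step 4: δ(q0, 0) = (q0, 1, R)  ⊢  1001[q0]1 (head at position 4)
Step 5: δ(q0, 1) = (q0, 0, R)  ⊢  10010[q0]□ (head at position 5)
Step 6: δ(q0, □) = (q1, □, L)  ⊢  1001[q1]0□ (head at position 4)
Step 7: δ(q1, 0) = (q1, 0, L)  ⊢  100[q1]10□ (head at position 3)
Step 8: δ(q1, 1) = (q1, 1, L)  ⊢  10[q1]010□ (head at position 2)
Step 9: δ(q1, 0) = (q1, 0, L)  ⊢  1[q1]0010□ (head at position 1)
Step 10: δ(q1, 0) = (q1, 0, L)  ⊢  [q1]10010□ (head at position 0)
Step 11: δ(q1, 1) = (q1, 1, L)  ⊢  [q1]□10010□ (head at position -1)
Step 12: δ(q1, □) = (qA, □, R)  ⊢  □[qA]10010□ (head at position 0)
The machine is in qA, so it halts and accepts.

Final answer: Accept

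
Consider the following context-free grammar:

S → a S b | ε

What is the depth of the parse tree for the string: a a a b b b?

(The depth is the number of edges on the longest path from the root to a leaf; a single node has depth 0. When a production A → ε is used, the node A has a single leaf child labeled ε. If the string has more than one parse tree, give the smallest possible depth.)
The only parse tree applies S → a S b 3 times (once per matching a…b pair) and then S → ε.
The S nodes sit at depths 0, 1, …, 3; the innermost S (depth 3) has the single child ε at depth 4.
The terminal leaves a, b are at depths 1..3, so the longest root-to-leaf path is S → S → … → S → ε with 4 edges.
Depth = 4.

Final answer: 4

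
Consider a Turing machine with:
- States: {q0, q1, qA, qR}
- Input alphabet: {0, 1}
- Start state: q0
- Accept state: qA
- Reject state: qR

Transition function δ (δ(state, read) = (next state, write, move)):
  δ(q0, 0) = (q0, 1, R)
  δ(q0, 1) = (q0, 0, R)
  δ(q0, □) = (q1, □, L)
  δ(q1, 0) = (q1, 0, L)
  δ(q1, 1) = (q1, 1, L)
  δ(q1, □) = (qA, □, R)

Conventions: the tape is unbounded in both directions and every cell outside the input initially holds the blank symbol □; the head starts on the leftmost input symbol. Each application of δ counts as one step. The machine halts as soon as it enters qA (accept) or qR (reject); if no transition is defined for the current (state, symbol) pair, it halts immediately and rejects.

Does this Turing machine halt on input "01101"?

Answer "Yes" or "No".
Step 0: [q0]01101 (head at position 0)
Step 1: δ(q0, 0) = (q0, 1, R)  ⊢  1[q0]1101 (head at position 1)
Step 2: δ(q0, 1) = (q0, 0, R)  ⊢  10[q0]101 (head at position 2)
Step 3: δ(q0, 1) = (q0, 0, R)  ⊢  100[q0]01 (head at position 3)
Step 4: δ(q0, 0) = (q0, 1, R)  ⊢  1001[q0]1 (head at position 4)
Step 5: δ(q0, 1) = (q0, 0, R)  ⊢  10010[q0]□ (head at position 5)
Step 6: δ(q0, □) = (q1, □, L)  ⊢  1001[q1]0□ (head at position 4)
Step 7: δ(q1, 0) = (q1, 0, L)  ⊢  100[q1]10□ (head at position 3)
Step 8: δ(q1, 1) = (q1, 1, L)  ⊢  10[q1]010□ (head at position 2)
Step 9: δ(q1, 0) = (q1, 0, L)  ⊢  1[q1]0010□ (head at position 1)
Step 10: δ(q1, 0) = (q1, 0, L)  ⊢  [q1]10010□ (head at position 0)
Step 11: δ(q1, 1) = (q1, 1, L)  ⊢  [q1]□10010□ (head at position -1)
Step 12: δ(q1, □) = (qA, □, R)  ⊢  □[qA]10010□ (head at position 0)
The machine is in qA, so it halts and accepts.
It halts after 12 steps.

Final answer: Yes - halts after 12 steps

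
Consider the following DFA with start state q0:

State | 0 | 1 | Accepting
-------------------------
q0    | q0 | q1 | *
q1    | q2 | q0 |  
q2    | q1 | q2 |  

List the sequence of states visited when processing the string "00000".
q0 → q0 → q0 → q0 → q0 → q0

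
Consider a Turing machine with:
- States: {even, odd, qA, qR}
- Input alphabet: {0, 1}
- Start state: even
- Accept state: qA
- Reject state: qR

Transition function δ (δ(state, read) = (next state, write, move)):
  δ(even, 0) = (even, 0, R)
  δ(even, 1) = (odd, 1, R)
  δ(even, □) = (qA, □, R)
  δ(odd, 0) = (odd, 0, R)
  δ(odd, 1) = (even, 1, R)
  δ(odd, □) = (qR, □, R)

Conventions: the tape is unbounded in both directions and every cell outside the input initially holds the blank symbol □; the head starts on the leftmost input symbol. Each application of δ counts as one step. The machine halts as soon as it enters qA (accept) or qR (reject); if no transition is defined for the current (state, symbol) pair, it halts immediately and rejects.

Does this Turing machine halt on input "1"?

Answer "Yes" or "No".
Step 0: [even]1 (head at position 0)
Step 1: δ(even, 1) = (odd, 1, R)  ⊢  1[odd]□ (head at position 1)
Step 2: δ(odd, □) = (qR, □, R)  ⊢  1□[qR]□ (head at position 2)
The machine is in qR, so it halts and rejects.
It halts after 2 steps.

Final answer: Yes - halts after 2 steps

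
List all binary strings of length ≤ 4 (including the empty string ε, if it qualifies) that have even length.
Checking every binary string of length 0 to 4:
  Length 0: accepted: ε | rejected: (none)
  Length 1: accepted: (none) | rejected: 0, 1
  Length 2: accepted: 00, 01, 10, 11 | rejected: (none)
  Length 3: accepted: (none) | rejected: 000, 001, 010, 011, 100, 101, 110, 111
  Length 4: accepted: 0000, 0001, 0010, 0011, 0100, 0101, 0110, 0111, 1000, 1001, 1010, 1011, 1100, 1101, 1110, 1111 | rejected: (none)
Total: 21 string(s).

Final answer: ε, 00, 01, 10, 11, 0000, 0001, 0010, 0011, 0100, 0101, 0110, 0111, 1000, 1001, 1010, 1011, 1100, 1101, 1110, 1111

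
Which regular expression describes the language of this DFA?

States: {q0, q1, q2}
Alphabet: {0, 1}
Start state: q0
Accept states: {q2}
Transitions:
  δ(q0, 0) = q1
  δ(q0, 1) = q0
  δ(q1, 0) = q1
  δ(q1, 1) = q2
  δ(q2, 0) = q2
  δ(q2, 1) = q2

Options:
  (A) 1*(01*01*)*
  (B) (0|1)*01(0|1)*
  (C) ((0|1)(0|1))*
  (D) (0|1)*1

Testing sample strings against the DFA:
  '101' -> accepted
  '100' -> rejected
  '111' -> rejected
  '11010' -> accepted
Checking each option for a counterexample:
  (A) 1*(01*01*)*: ε is rejected by the DFA but matches the regex → eliminated
  (B) (0|1)*01(0|1)*: agrees with the DFA on all strings of length ≤ 4
  (C) ((0|1)(0|1))*: ε is rejected by the DFA but matches the regex → eliminated
  (D) (0|1)*1: '1' is rejected by the DFA but matches the regex → eliminated
Only (B) (0|1)*01(0|1)* is consistent with the DFA.

Final answer: (B) (0|1)*01(0|1)*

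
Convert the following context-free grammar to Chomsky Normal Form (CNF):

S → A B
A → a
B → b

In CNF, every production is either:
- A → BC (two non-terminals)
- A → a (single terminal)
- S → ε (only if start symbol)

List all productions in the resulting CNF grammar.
The grammar has no ε-productions or unit productions to eliminate.
S → A B is already in CNF (two non-terminals) – keep it.
A → a is already in CNF (single terminal) – keep it.
B → b is already in CNF (single terminal) – keep it.
Resulting CNF grammar (3 productions): A → a; B → b; S → A B

Final answer: A → a; B → b; S → A B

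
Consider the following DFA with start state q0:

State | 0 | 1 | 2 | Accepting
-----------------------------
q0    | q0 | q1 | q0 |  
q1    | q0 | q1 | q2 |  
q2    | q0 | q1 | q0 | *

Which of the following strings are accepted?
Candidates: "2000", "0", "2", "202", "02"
"2000": q0 → q0 → q0 → q0 → q0; q0 is not accepting → rejected
"0": q0 → q0; q0 is not accepting → rejected
"2": q0 → q0; q0 is not accepting → rejected
"202": q0 → q0 → q0 → q0; q0 is not accepting → rejected
"02": q0 → q0 → q0; q0 is not accepting → rejected

Final answer: None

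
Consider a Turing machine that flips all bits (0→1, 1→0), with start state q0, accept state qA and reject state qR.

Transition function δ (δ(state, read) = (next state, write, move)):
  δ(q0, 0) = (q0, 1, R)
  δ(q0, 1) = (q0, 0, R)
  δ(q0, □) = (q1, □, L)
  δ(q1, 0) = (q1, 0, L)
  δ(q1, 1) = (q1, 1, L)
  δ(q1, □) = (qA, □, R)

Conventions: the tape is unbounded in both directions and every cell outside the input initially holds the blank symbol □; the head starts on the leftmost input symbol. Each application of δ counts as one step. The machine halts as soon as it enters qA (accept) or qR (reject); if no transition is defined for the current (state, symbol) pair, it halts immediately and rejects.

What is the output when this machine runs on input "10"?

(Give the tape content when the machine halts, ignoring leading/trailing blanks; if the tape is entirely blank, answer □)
Step 0: [q0]10 (head at position 0)
Step 1: δ(q0, 1) = (q0, 0, R)  ⊢  0[q0]0 (head at position 1)
Step 2: δ(q0, 0) = (q0, 1, R)  ⊢  01[q0]□ (head at position 2)
Step 3: δ(q0, □) = (q1, □, L)  ⊢  0[q1]1□ (head at position 1)
Step 4: δ(q1, 1) = (q1, 1, L)  ⊢  [q1]01□ (head at position 0)
Step 5: δ(q1, 0) = (q1, 0, L)  ⊢  [q1]□01□ (head at position -1)
Step 6: δ(q1, □) = (qA, □, R)  ⊢  □[qA]01□ (head at position 0)
The machine is in qA, so it halts and accepts.
Tape content when halted (ignoring surrounding blanks): 01

Final answer: Output: 01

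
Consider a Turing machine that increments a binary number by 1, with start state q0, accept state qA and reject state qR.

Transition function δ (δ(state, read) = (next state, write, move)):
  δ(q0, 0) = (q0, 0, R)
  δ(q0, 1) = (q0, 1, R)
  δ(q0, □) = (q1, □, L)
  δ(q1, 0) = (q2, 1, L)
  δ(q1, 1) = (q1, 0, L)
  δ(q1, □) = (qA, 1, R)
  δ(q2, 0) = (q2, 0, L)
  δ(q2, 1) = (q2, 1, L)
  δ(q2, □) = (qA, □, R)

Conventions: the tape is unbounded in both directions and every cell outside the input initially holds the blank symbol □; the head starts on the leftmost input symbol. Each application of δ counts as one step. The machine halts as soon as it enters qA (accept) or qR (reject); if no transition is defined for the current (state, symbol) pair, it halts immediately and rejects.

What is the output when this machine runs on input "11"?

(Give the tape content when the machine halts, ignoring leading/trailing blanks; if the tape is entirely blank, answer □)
Step 0: [q0]11 (head at position 0)
Step 1: δ(q0, 1) = (q0, 1, R)  ⊢  1[q0]1 (head at position 1)
Step 2: δ(q0, 1) = (q0, 1, R)  ⊢  11[q0]□ (head at position 2)
Step 3: δ(q0, □) = (q1, □, L)  ⊢  1[q1]1□ (head at position 1)
Step 4: δ(q1, 1) = (q1, 0, L)  ⊢  [q1]10□ (head at position 0)
Step 5: δ(q1, 1) = (q1, 0, L)  ⊢  [q1]□00□ (head at position -1)
Step 6: δ(q1, □) = (qA, 1, R)  ⊢  1[qA]00□ (head at position 0)
The machine is in qA, so it halts and accepts.
Tape content when halted (ignoring surrounding blanks): 100

Final answer: Output: 100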